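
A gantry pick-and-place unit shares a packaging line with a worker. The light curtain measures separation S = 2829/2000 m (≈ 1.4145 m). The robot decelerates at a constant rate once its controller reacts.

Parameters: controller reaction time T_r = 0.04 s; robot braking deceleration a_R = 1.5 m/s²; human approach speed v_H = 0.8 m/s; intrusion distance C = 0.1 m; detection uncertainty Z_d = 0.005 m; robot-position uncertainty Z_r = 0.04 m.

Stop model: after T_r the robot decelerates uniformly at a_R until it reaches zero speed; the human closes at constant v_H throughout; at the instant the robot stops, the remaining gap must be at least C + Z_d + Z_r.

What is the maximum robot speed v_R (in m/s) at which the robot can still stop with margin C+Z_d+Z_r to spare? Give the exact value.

at the boundary: (1/3)·v² + (43/75)·v + (-99/80) = 0
  disc = (43/75)² − 4·(1/3)·(-99/80) = 44521/22500 ; √disc = 211/150
  v_R = (−(43/75) + 211/150) / (2·(1/3)) = 5/4 m/s
check:
T_s = v_R/a_R = (5/4)/(3/2) = 0.8333 s
robot in T_r: 1.2500·0.0400 = 0.0500 m
braking distance = 1.2500²/(2·1.5000) = 0.5208 m
human over T_r+T_s: 0.8000·(0.0400+0.8333) = 0.6987 m
margins: 0.1000+0.0050+0.0400 = 0.1450 m
sum ≈ 0.0500+0.5208+0.6987+0.1450 ≈ 1.4145 m = S ✓

v_R_max = 5/4 m/s = 1.2500 m/s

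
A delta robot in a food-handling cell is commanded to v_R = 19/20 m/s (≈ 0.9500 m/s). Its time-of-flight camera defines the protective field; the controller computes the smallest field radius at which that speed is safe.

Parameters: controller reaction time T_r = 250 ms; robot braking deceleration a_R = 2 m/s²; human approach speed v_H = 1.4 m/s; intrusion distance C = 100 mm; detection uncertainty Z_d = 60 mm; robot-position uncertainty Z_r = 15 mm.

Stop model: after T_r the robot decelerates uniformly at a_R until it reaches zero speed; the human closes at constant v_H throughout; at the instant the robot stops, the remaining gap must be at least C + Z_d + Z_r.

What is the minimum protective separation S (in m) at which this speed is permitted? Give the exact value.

S_min = 529/320 m = 1.6531 m

braking lasts T_s = (19/20)/2 = 0.4750 s
robot in T_r: 0.9500·0.2500 = 0.2375 m
robot under decel: 0.9500²/(2·2.0000) = 0.2256 m
human closes 1.4000·0.7250 = 1.0150 m
margins: 0.1000+0.0600+0.0150 = 0.1750 m
S_min ≈ 0.2375+0.2256+1.0150+0.1750  ⇒  S_min = 529/320 m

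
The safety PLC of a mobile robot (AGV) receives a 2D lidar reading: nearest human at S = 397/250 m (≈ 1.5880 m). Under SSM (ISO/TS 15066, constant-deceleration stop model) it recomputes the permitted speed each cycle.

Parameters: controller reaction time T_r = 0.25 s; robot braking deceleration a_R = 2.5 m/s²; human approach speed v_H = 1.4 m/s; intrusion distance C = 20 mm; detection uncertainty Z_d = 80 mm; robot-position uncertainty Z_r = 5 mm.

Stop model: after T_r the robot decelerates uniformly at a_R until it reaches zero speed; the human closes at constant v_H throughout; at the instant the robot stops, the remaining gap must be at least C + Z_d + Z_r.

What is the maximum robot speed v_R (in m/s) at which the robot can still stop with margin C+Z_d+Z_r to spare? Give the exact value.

v_R_max = 11/10 m/s = 1.1000 m/s

at the boundary: (1/5)·v² + (81/100)·v + (-1133/1000) = 0
  disc = (81/100)² − 4·(1/5)·(-1133/1000) = 25/16 ; √disc = 5/4
  v_R = (−(81/100) + 5/4) / (2·(1/5)) = 11/10 m/s
check:
stop time T_s = (11/10)/(5/2) = 0.4400 s
robot covers v_R·T_r = 1.1000·0.2500 = 0.2750 m before braking
braking distance = 1.1000²/(2·2.5000) = 0.2420 m
human closes 1.4000·0.6900 = 0.9660 m
residual clearance needed = 0.0200+0.0800+0.0050 = 0.1050 m
sum ≈ 0.2750+0.2420+0.9660+0.1050 ≈ 1.5880 m = S ✓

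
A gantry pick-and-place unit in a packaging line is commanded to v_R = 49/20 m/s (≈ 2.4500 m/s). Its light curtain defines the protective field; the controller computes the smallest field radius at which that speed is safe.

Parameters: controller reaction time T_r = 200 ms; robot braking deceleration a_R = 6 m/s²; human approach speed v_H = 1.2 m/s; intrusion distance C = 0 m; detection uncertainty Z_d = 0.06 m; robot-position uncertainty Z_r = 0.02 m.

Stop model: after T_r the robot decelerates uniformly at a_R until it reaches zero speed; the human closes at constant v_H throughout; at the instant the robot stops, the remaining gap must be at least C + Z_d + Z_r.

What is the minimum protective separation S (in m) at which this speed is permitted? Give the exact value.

braking lasts T_s = (49/20)/6 = 0.4083 s
robot in T_r: 2.4500·0.2000 = 0.4900 m
robot under decel: 2.4500²/(2·6.0000) = 0.5002 m
person approaches 1.2000·(0.2000+0.4083) = 0.7300 m
margins: 0.0000+0.0600+0.0200 = 0.0800 m
S_min ≈ 0.4900+0.5002+0.7300+0.0800  ⇒  S_min = 8641/4800 m

S_min = 8641/4800 m = 1.8002 m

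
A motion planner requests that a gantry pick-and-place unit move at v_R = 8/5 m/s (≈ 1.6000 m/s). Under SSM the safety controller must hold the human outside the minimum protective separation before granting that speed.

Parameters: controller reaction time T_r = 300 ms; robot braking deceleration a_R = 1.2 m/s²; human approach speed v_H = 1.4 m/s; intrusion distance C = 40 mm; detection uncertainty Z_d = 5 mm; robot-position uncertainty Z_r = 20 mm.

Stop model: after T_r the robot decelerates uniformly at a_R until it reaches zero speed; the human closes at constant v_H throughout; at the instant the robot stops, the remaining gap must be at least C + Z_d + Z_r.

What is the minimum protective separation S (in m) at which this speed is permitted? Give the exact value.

S_min = 2339/600 m = 3.8983 m

T_s = v_R/a_R = (8/5)/(6/5) = 1.3333 s
reaction-phase robot travel = 1.6000·0.3000 = 0.4800 m
robot under decel: 1.6000²/(2·1.2000) = 1.0667 m
human closes 1.4000·1.6333 = 2.2867 m
C+Z_d+Z_r = 0.0400+0.0050+0.0200 = 0.0650 m
S_min ≈ 0.4800+1.0667+2.2867+0.0650  ⇒  S_min = 2339/600 m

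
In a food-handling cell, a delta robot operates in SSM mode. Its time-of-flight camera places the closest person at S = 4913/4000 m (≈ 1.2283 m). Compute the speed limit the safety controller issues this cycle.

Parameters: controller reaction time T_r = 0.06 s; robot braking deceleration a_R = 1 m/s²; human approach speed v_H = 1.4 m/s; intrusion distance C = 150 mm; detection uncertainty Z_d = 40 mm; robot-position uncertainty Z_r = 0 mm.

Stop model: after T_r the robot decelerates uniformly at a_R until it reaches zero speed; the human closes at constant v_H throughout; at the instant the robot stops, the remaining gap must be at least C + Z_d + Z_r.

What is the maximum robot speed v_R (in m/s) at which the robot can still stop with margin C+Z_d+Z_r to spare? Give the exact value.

at the boundary: (1/2)·v² + (73/50)·v + (-3817/4000) = 0
  disc = (73/50)² − 4·(1/2)·(-3817/4000) = 40401/10000 ; √disc = 201/100
  v_R = (−(73/50) + 201/100) / (2·(1/2)) = 11/20 m/s
check:
braking lasts T_s = (11/20)/1 = 0.5500 s
robot covers v_R·T_r = 0.5500·0.0600 = 0.0330 m before braking
braking distance = 0.5500²/(2·1.0000) = 0.1512 m
human over T_r+T_s: 1.4000·(0.0600+0.5500) = 0.8540 m
C+Z_d+Z_r = 0.1500+0.0400+0.0000 = 0.1900 m
sum ≈ 0.0330+0.1512+0.8540+0.1900 ≈ 1.2283 m = S ✓

v_R_max = 11/20 m/s = 0.5500 m/s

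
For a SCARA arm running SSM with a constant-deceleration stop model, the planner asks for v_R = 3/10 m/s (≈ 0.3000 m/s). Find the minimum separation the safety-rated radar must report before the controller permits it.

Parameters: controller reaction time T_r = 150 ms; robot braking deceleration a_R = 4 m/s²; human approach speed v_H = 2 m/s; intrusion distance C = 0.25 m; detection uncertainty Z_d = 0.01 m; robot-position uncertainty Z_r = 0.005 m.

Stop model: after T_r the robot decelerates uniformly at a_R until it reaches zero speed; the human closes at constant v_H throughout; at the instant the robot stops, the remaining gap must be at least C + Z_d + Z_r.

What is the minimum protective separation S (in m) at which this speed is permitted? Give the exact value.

stop time T_s = (3/10)/4 = 0.0750 s
reaction-phase robot travel = 0.3000·0.1500 = 0.0450 m
braking distance = 0.3000²/(2·4.0000) = 0.0112 m
person approaches 2.0000·(0.1500+0.0750) = 0.4500 m
margins: 0.2500+0.0100+0.0050 = 0.2650 m
S_min ≈ 0.0450+0.0112+0.4500+0.2650  ⇒  S_min = 617/800 m

S_min = 617/800 m = 0.7712 m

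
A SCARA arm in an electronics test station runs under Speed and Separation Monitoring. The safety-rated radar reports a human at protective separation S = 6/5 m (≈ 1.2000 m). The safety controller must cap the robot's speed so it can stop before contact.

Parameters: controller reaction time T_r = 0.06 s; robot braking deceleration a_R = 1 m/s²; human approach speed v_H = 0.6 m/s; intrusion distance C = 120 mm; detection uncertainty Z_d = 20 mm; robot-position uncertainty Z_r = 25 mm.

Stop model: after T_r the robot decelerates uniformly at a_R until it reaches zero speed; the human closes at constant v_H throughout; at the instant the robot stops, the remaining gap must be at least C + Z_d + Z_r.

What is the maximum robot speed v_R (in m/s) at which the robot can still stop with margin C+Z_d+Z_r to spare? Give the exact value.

v_R_max = 9/10 m/s = 0.9000 m/s

quadratic (1/2)·v² + (33/50)·v + (-999/1000) = 0
  disc = (33/50)² − 4·(1/2)·(-999/1000) = 1521/625 ; √disc = 39/25
  v_R = (−(33/50) + 39/25) / (2·(1/2)) = 9/10 m/s
check:
stop time T_s = (9/10)/1 = 0.9000 s
reaction-phase robot travel = 0.9000·0.0600 = 0.0540 m
braking distance = 0.9000²/(2·1.0000) = 0.4050 m
human over T_r+T_s: 0.6000·(0.0600+0.9000) = 0.5760 m
margins: 0.1200+0.0200+0.0250 = 0.1650 m
sum ≈ 0.0540+0.4050+0.5760+0.1650 ≈ 1.2000 m = S ✓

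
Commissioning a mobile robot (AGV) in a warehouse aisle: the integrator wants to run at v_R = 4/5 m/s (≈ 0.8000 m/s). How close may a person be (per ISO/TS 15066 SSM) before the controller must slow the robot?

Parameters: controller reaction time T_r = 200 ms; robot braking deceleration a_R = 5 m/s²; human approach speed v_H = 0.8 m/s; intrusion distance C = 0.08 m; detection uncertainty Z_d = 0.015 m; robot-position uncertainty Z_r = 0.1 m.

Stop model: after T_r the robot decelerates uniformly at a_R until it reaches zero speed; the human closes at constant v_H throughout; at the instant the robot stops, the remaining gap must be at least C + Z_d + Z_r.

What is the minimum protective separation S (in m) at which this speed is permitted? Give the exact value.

S_min = 707/1000 m = 0.7070 m

T_s = v_R/a_R = (4/5)/5 = 0.1600 s
robot covers v_R·T_r = 0.8000·0.2000 = 0.1600 m before braking
robot under decel: 0.8000²/(2·5.0000) = 0.0640 m
human over T_r+T_s: 0.8000·(0.2000+0.1600) = 0.2880 m
margins: 0.0800+0.0150+0.1000 = 0.1950 m
S_min ≈ 0.1600+0.0640+0.2880+0.1950  ⇒  S_min = 707/1000 m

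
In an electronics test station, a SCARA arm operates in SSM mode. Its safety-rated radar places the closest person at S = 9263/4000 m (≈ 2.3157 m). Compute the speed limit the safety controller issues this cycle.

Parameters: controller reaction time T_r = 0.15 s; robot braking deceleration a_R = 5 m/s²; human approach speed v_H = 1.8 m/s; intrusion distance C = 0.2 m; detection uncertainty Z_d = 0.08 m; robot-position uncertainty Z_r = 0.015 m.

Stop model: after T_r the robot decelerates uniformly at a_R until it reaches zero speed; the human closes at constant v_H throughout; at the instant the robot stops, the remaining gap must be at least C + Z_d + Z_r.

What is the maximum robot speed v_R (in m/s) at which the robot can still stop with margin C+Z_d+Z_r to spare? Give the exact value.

quadratic (1/10)·v² + (51/100)·v + (-7003/4000) = 0
  disc = (51/100)² − 4·(1/10)·(-7003/4000) = 2401/2500 ; √disc = 49/50
  v_R = (−(51/100) + 49/50) / (2·(1/10)) = 47/20 m/s
check:
T_s = v_R/a_R = (47/20)/5 = 0.4700 s
reaction-phase robot travel = 2.3500·0.1500 = 0.3525 m
braking distance = 2.3500²/(2·5.0000) = 0.5523 m
person approaches 1.8000·(0.1500+0.4700) = 1.1160 m
margins: 0.2000+0.0800+0.0150 = 0.2950 m
sum ≈ 0.3525+0.5523+1.1160+0.2950 ≈ 2.3157 m = S ✓

v_R_max = 47/20 m/s = 2.3500 m/s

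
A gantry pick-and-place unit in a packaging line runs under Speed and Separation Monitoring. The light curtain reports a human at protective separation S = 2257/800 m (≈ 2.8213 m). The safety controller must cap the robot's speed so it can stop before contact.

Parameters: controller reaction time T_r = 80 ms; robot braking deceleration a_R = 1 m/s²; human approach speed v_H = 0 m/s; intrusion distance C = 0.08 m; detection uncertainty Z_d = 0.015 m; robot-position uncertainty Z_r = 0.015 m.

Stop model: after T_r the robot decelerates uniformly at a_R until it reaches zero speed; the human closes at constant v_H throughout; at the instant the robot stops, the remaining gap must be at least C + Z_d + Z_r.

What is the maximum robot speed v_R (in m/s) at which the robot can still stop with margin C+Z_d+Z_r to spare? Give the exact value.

v_R_max = 9/4 m/s = 2.2500 m/s

at the boundary: (1/2)·v² + (2/25)·v + (-2169/800) = 0
  disc = (2/25)² − 4·(1/2)·(-2169/800) = 54289/10000 ; √disc = 233/100
  v_R = (−(2/25) + 233/100) / (2·(1/2)) = 9/4 m/s
check:
stop time T_s = (9/4)/1 = 2.2500 s
reaction-phase robot travel = 2.2500·0.0800 = 0.1800 m
robot covers 2.2500·2.2500 − ½·1.0000·2.2500² = 2.5312 m while stopping
person approaches 0.0000·(0.0800+2.2500) = 0.0000 m
residual clearance needed = 0.0800+0.0150+0.0150 = 0.1100 m
sum ≈ 0.1800+2.5312+0.0000+0.1100 ≈ 2.8213 m = S ✓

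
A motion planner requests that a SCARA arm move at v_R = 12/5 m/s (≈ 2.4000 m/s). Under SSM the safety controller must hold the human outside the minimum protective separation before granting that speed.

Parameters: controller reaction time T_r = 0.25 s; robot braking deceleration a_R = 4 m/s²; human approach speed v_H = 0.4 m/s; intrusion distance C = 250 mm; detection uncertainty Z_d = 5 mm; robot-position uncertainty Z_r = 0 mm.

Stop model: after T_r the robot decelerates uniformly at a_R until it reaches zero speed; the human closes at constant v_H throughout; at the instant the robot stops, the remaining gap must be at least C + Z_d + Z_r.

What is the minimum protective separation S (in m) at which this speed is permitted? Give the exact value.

stop time T_s = (12/5)/4 = 0.6000 s
robot covers v_R·T_r = 2.4000·0.2500 = 0.6000 m before braking
robot under decel: 2.4000²/(2·4.0000) = 0.7200 m
person approaches 0.4000·(0.2500+0.6000) = 0.3400 m
margins: 0.2500+0.0050+0.0000 = 0.2550 m
S_min ≈ 0.6000+0.7200+0.3400+0.2550  ⇒  S_min = 383/200 m

S_min = 383/200 m = 1.9150 m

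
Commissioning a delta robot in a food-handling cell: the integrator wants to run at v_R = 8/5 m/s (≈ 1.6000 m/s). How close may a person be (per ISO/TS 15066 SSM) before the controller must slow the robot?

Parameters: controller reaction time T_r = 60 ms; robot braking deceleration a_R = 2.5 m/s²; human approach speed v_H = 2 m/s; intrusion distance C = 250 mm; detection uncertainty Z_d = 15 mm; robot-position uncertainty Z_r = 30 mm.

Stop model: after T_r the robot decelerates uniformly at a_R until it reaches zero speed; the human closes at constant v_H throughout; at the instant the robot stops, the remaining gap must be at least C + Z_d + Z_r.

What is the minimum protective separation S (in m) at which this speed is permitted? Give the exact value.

T_s = v_R/a_R = (8/5)/(5/2) = 0.6400 s
robot in T_r: 1.6000·0.0600 = 0.0960 m
braking distance = 1.6000²/(2·2.5000) = 0.5120 m
human over T_r+T_s: 2.0000·(0.0600+0.6400) = 1.4000 m
residual clearance needed = 0.2500+0.0150+0.0300 = 0.2950 m
S_min ≈ 0.0960+0.5120+1.4000+0.2950  ⇒  S_min = 2303/1000 m

S_min = 2303/1000 m = 2.3030 m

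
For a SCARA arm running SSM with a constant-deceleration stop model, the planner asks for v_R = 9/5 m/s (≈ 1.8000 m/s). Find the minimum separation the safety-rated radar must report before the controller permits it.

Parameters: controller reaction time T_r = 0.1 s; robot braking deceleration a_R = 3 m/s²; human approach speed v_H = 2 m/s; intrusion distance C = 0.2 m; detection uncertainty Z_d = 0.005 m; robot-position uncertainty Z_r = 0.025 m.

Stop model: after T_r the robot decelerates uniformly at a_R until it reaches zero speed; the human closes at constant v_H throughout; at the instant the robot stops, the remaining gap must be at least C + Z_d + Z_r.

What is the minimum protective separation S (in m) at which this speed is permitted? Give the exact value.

S_min = 47/20 m = 2.3500 m

T_s = v_R/a_R = (9/5)/3 = 0.6000 s
robot covers v_R·T_r = 1.8000·0.1000 = 0.1800 m before braking
braking distance = 1.8000²/(2·3.0000) = 0.5400 m
person approaches 2.0000·(0.1000+0.6000) = 1.4000 m
margins: 0.2000+0.0050+0.0250 = 0.2300 m
S_min ≈ 0.1800+0.5400+1.4000+0.2300  ⇒  S_min = 47/20 m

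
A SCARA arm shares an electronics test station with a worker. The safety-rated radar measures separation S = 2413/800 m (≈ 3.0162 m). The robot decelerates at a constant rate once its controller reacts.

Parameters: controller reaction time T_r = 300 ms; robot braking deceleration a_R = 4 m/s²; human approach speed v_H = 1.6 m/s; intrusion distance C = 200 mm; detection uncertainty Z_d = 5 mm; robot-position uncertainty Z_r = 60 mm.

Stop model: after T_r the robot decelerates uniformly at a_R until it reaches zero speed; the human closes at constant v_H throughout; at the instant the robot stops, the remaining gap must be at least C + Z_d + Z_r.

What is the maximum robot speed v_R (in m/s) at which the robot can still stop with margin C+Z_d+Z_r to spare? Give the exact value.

collect terms ⇒ (1/8)·v_R² + (7/10)·v_R + (-1817/800) = 0
  disc = (7/10)² − 4·(1/8)·(-1817/800) = 2601/1600 ; √disc = 51/40
  v_R = (−(7/10) + 51/40) / (2·(1/8)) = 23/10 m/s
check:
stop time T_s = (23/10)/4 = 0.5750 s
robot covers v_R·T_r = 2.3000·0.3000 = 0.6900 m before braking
robot under decel: 2.3000²/(2·4.0000) = 0.6613 m
person approaches 1.6000·(0.3000+0.5750) = 1.4000 m
residual clearance needed = 0.2000+0.0050+0.0600 = 0.2650 m
sum ≈ 0.6900+0.6613+1.4000+0.2650 ≈ 3.0162 m = S ✓

v_R_max = 23/10 m/s = 2.3000 m/s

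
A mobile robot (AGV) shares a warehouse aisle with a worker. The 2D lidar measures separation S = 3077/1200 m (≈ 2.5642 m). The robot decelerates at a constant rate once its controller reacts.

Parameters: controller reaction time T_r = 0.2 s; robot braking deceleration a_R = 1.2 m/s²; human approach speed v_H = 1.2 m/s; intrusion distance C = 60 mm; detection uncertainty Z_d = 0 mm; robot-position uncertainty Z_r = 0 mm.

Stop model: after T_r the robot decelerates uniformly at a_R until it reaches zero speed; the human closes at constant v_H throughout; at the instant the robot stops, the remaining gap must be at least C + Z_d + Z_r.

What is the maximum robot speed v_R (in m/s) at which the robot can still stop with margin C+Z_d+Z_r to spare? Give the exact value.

v_R_max = 13/10 m/s = 1.3000 m/s

quadratic (5/12)·v² + (6/5)·v + (-2717/1200) = 0
  disc = (6/5)² − 4·(5/12)·(-2717/1200) = 18769/3600 ; √disc = 137/60
  v_R = (−(6/5) + 137/60) / (2·(5/12)) = 13/10 m/s
check:
T_s = v_R/a_R = (13/10)/(6/5) = 1.0833 s
robot in T_r: 1.3000·0.2000 = 0.2600 m
robot under decel: 1.3000²/(2·1.2000) = 0.7042 m
human over T_r+T_s: 1.2000·(0.2000+1.0833) = 1.5400 m
margins: 0.0600+0.0000+0.0000 = 0.0600 m
sum ≈ 0.2600+0.7042+1.5400+0.0600 ≈ 2.5642 m = S ✓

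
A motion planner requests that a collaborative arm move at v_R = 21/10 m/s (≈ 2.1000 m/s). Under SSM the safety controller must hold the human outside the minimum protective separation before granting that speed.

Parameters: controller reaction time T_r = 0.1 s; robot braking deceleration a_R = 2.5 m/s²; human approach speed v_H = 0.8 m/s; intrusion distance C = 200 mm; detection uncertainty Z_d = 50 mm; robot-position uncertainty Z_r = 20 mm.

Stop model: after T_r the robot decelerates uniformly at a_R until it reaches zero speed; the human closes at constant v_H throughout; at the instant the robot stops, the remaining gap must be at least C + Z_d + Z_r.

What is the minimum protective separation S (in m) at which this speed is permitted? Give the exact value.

S_min = 1057/500 m = 2.1140 m

T_s = v_R/a_R = (21/10)/(5/2) = 0.8400 s
reaction-phase robot travel = 2.1000·0.1000 = 0.2100 m
robot covers 2.1000·0.8400 − ½·2.5000·0.8400² = 0.8820 m while stopping
person approaches 0.8000·(0.1000+0.8400) = 0.7520 m
C+Z_d+Z_r = 0.2000+0.0500+0.0200 = 0.2700 m
S_min ≈ 0.2100+0.8820+0.7520+0.2700  ⇒  S_min = 1057/500 m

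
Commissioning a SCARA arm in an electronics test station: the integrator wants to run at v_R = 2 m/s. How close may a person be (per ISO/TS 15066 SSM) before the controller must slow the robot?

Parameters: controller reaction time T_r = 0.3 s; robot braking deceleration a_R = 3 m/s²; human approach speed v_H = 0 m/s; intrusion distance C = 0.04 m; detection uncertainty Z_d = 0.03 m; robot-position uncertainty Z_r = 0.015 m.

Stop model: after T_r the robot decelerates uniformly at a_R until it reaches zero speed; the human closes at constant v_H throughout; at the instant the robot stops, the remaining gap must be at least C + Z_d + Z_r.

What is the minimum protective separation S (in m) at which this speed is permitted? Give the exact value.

braking lasts T_s = 2/3 = 0.6667 s
robot in T_r: 2.0000·0.3000 = 0.6000 m
braking distance = 2.0000²/(2·3.0000) = 0.6667 m
person approaches 0.0000·(0.3000+0.6667) = 0.0000 m
C+Z_d+Z_r = 0.0400+0.0300+0.0150 = 0.0850 m
S_min ≈ 0.6000+0.6667+0.0000+0.0850  ⇒  S_min = 811/600 m

S_min = 811/600 m = 1.3517 m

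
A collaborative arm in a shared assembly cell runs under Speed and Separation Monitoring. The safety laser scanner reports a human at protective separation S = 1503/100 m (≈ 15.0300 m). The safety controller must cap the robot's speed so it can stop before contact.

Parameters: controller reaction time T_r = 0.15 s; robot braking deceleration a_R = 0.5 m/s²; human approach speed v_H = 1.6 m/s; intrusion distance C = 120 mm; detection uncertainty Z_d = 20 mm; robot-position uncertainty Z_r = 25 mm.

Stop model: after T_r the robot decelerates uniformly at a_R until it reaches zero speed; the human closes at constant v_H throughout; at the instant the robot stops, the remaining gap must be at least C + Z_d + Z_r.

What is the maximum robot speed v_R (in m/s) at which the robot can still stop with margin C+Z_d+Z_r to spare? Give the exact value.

v_R_max = 5/2 m/s = 2.5000 m/s

collect terms ⇒ (1)·v_R² + (67/20)·v_R + (-117/8) = 0
  disc = (67/20)² − 4·(1)·(-117/8) = 27889/400 ; √disc = 167/20
  v_R = (−(67/20) + 167/20) / (2·(1)) = 5/2 m/s
check:
braking lasts T_s = (5/2)/(1/2) = 5.0000 s
robot covers v_R·T_r = 2.5000·0.1500 = 0.3750 m before braking
braking distance = 2.5000²/(2·0.5000) = 6.2500 m
person approaches 1.6000·(0.1500+5.0000) = 8.2400 m
residual clearance needed = 0.1200+0.0200+0.0250 = 0.1650 m
sum ≈ 0.3750+6.2500+8.2400+0.1650 ≈ 15.0300 m = S ✓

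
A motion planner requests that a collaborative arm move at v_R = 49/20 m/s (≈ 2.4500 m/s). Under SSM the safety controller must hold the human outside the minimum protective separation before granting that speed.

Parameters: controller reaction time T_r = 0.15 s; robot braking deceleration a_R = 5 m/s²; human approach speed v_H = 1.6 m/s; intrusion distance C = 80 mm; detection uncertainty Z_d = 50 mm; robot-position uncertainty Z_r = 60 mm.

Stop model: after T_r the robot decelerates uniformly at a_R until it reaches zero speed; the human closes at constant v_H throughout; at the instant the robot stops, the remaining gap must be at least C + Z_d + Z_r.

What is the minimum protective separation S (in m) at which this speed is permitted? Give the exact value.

S_min = 8727/4000 m = 2.1818 m

braking lasts T_s = (49/20)/5 = 0.4900 s
robot in T_r: 2.4500·0.1500 = 0.3675 m
robot under decel: 2.4500²/(2·5.0000) = 0.6002 m
human over T_r+T_s: 1.6000·(0.1500+0.4900) = 1.0240 m
residual clearance needed = 0.0800+0.0500+0.0600 = 0.1900 m
S_min ≈ 0.3675+0.6002+1.0240+0.1900  ⇒  S_min = 8727/4000 m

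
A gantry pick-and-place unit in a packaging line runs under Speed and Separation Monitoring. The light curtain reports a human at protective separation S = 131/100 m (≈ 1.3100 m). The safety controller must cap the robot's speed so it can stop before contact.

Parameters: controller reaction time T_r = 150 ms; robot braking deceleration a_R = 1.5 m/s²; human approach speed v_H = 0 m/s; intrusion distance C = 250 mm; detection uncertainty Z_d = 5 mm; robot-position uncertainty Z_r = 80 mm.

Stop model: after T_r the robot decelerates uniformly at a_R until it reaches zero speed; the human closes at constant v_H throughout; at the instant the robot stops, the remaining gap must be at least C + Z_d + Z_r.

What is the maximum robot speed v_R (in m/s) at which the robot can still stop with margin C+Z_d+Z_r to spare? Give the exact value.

v_R_max = 3/2 m/s = 1.5000 m/s

at the boundary: (1/3)·v² + (3/20)·v + (-39/40) = 0
  disc = (3/20)² − 4·(1/3)·(-39/40) = 529/400 ; √disc = 23/20
  v_R = (−(3/20) + 23/20) / (2·(1/3)) = 3/2 m/s
check:
braking lasts T_s = (3/2)/(3/2) = 1.0000 s
robot in T_r: 1.5000·0.1500 = 0.2250 m
robot under decel: 1.5000²/(2·1.5000) = 0.7500 m
person approaches 0.0000·(0.1500+1.0000) = 0.0000 m
residual clearance needed = 0.2500+0.0050+0.0800 = 0.3350 m
sum ≈ 0.2250+0.7500+0.0000+0.3350 ≈ 1.3100 m = S ✓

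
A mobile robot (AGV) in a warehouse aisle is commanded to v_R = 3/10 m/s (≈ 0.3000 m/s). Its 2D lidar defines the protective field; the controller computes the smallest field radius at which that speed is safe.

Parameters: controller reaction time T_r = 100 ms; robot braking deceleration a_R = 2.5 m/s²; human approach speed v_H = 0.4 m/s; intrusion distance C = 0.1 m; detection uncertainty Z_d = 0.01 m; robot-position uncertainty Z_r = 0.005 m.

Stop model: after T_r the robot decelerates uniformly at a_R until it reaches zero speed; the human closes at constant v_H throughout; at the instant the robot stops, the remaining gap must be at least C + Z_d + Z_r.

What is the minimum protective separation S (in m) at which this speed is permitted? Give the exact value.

S_min = 251/1000 m = 0.2510 m

T_s = v_R/a_R = (3/10)/(5/2) = 0.1200 s
robot in T_r: 0.3000·0.1000 = 0.0300 m
robot covers 0.3000·0.1200 − ½·2.5000·0.1200² = 0.0180 m while stopping
human closes 0.4000·0.2200 = 0.0880 m
C+Z_d+Z_r = 0.1000+0.0100+0.0050 = 0.1150 m
S_min ≈ 0.0300+0.0180+0.0880+0.1150  ⇒  S_min = 251/1000 m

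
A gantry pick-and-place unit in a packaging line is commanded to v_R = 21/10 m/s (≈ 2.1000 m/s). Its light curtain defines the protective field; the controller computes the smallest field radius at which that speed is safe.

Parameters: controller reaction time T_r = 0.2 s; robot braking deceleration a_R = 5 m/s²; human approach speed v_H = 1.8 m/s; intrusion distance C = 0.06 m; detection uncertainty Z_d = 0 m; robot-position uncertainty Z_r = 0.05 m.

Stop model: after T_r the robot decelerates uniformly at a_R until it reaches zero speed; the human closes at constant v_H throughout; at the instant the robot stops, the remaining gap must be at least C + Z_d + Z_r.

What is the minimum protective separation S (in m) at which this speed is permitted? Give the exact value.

braking lasts T_s = (21/10)/5 = 0.4200 s
robot covers v_R·T_r = 2.1000·0.2000 = 0.4200 m before braking
robot under decel: 2.1000²/(2·5.0000) = 0.4410 m
human closes 1.8000·0.6200 = 1.1160 m
residual clearance needed = 0.0600+0.0000+0.0500 = 0.1100 m
S_min ≈ 0.4200+0.4410+1.1160+0.1100  ⇒  S_min = 2087/1000 m

S_min = 2087/1000 m = 2.0870 m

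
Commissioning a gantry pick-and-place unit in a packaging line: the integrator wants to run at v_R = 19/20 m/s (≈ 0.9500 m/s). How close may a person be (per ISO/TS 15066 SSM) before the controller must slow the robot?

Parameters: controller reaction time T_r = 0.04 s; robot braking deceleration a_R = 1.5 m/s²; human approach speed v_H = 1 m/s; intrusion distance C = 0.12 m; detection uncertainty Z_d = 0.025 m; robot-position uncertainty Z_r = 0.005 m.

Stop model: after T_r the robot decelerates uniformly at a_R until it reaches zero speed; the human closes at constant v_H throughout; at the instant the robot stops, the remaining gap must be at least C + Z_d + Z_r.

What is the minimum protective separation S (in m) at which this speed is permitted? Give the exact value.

braking lasts T_s = (19/20)/(3/2) = 0.6333 s
robot covers v_R·T_r = 0.9500·0.0400 = 0.0380 m before braking
robot under decel: 0.9500²/(2·1.5000) = 0.3008 m
human closes 1.0000·0.6733 = 0.6733 m
C+Z_d+Z_r = 0.1200+0.0250+0.0050 = 0.1500 m
S_min ≈ 0.0380+0.3008+0.6733+0.1500  ⇒  S_min = 6973/6000 m

S_min = 6973/6000 m = 1.1622 m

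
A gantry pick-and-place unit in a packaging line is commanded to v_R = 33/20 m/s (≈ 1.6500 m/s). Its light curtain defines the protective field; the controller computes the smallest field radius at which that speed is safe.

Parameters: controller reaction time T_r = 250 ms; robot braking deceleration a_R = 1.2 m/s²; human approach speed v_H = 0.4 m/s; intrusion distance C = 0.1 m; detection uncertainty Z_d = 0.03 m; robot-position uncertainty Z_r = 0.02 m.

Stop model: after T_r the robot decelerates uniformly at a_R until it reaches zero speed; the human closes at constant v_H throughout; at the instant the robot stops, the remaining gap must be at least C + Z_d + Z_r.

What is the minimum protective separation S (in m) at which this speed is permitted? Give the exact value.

stop time T_s = (33/20)/(6/5) = 1.3750 s
robot in T_r: 1.6500·0.2500 = 0.4125 m
robot covers 1.6500·1.3750 − ½·1.2000·1.3750² = 1.1344 m while stopping
human over T_r+T_s: 0.4000·(0.2500+1.3750) = 0.6500 m
margins: 0.1000+0.0300+0.0200 = 0.1500 m
S_min ≈ 0.4125+1.1344+0.6500+0.1500  ⇒  S_min = 751/320 m

S_min = 751/320 m = 2.3469 m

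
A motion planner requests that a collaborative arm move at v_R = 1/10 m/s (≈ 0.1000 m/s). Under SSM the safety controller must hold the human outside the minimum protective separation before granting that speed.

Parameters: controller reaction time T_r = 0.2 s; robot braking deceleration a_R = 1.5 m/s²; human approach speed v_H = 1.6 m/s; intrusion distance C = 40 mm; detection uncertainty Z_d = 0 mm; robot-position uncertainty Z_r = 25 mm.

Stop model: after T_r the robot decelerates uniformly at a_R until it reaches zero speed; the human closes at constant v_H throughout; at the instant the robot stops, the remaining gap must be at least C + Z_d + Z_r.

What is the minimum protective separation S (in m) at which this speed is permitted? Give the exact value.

S_min = 103/200 m = 0.5150 m

braking lasts T_s = (1/10)/(3/2) = 0.0667 s
reaction-phase robot travel = 0.1000·0.2000 = 0.0200 m
robot under decel: 0.1000²/(2·1.5000) = 0.0033 m
human closes 1.6000·0.2667 = 0.4267 m
C+Z_d+Z_r = 0.0400+0.0000+0.0250 = 0.0650 m
S_min ≈ 0.0200+0.0033+0.4267+0.0650  ⇒  S_min = 103/200 m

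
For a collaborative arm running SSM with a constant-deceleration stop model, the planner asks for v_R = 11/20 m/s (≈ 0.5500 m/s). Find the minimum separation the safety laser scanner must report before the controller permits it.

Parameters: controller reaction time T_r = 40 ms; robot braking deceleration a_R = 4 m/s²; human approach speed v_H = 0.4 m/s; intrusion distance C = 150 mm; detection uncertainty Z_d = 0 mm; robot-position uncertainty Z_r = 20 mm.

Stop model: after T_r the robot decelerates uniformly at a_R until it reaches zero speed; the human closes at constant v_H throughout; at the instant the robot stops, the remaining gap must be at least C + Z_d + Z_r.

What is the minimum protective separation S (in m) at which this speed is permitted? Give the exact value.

S_min = 4813/16000 m = 0.3008 m

braking lasts T_s = (11/20)/4 = 0.1375 s
robot covers v_R·T_r = 0.5500·0.0400 = 0.0220 m before braking
braking distance = 0.5500²/(2·4.0000) = 0.0378 m
human over T_r+T_s: 0.4000·(0.0400+0.1375) = 0.0710 m
C+Z_d+Z_r = 0.1500+0.0000+0.0200 = 0.1700 m
S_min ≈ 0.0220+0.0378+0.0710+0.1700  ⇒  S_min = 4813/16000 m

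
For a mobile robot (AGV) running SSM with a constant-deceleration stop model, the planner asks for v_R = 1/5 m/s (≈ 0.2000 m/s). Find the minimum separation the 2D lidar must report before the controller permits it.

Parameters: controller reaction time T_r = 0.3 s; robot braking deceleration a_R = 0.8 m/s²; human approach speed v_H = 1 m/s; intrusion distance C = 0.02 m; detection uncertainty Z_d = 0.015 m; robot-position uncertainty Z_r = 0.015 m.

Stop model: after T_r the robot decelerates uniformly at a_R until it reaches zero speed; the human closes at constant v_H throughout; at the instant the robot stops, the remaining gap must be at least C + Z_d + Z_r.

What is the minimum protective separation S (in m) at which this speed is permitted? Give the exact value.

S_min = 137/200 m = 0.6850 m

stop time T_s = (1/5)/(4/5) = 0.2500 s
robot in T_r: 0.2000·0.3000 = 0.0600 m
braking distance = 0.2000²/(2·0.8000) = 0.0250 m
human over T_r+T_s: 1.0000·(0.3000+0.2500) = 0.5500 m
margins: 0.0200+0.0150+0.0150 = 0.0500 m
S_min ≈ 0.0600+0.0250+0.5500+0.0500  ⇒  S_min = 137/200 m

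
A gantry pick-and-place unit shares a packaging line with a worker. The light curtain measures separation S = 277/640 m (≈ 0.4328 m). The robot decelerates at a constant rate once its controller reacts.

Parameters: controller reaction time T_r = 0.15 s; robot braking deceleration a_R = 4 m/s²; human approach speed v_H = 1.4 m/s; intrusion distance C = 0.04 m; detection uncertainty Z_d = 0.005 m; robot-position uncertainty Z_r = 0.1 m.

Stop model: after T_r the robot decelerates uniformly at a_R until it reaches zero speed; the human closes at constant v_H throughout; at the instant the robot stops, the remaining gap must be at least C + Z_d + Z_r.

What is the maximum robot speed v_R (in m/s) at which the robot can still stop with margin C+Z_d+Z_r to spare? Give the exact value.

quadratic (1/8)·v² + (1/2)·v + (-249/3200) = 0
  disc = (1/2)² − 4·(1/8)·(-249/3200) = 1849/6400 ; √disc = 43/80
  v_R = (−(1/2) + 43/80) / (2·(1/8)) = 3/20 m/s
check:
braking lasts T_s = (3/20)/4 = 0.0375 s
robot covers v_R·T_r = 0.1500·0.1500 = 0.0225 m before braking
robot covers 0.1500·0.0375 − ½·4.0000·0.0375² = 0.0028 m while stopping
human over T_r+T_s: 1.4000·(0.1500+0.0375) = 0.2625 m
C+Z_d+Z_r = 0.0400+0.0050+0.1000 = 0.1450 m
sum ≈ 0.0225+0.0028+0.2625+0.1450 ≈ 0.4328 m = S ✓

v_R_max = 3/20 m/s = 0.1500 m/s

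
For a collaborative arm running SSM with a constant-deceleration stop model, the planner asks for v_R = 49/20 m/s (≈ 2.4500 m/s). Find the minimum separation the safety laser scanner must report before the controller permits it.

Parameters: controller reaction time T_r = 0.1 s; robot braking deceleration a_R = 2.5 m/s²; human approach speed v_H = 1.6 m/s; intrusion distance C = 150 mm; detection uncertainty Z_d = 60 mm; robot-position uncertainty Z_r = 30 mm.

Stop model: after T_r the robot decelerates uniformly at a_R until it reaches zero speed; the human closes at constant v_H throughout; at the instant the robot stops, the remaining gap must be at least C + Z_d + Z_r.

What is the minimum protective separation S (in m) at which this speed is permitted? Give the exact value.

T_s = v_R/a_R = (49/20)/(5/2) = 0.9800 s
reaction-phase robot travel = 2.4500·0.1000 = 0.2450 m
robot covers 2.4500·0.9800 − ½·2.5000·0.9800² = 1.2005 m while stopping
human closes 1.6000·1.0800 = 1.7280 m
residual clearance needed = 0.1500+0.0600+0.0300 = 0.2400 m
S_min ≈ 0.2450+1.2005+1.7280+0.2400  ⇒  S_min = 6827/2000 m

S_min = 6827/2000 m = 3.4135 m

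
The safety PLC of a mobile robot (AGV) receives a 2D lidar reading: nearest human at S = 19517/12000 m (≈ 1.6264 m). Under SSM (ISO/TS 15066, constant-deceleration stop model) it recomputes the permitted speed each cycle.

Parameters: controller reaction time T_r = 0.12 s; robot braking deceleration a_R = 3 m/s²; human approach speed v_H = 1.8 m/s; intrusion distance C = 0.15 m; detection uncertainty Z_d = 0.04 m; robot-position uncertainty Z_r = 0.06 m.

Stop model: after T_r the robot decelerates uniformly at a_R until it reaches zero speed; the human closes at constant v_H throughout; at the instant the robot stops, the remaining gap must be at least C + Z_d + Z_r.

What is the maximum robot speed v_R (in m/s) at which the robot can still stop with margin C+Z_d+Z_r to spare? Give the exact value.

quadratic (1/6)·v² + (18/25)·v + (-557/480) = 0
  disc = (18/25)² − 4·(1/6)·(-557/480) = 116281/90000 ; √disc = 341/300
  v_R = (−(18/25) + 341/300) / (2·(1/6)) = 5/4 m/s
check:
stop time T_s = (5/4)/3 = 0.4167 s
robot in T_r: 1.2500·0.1200 = 0.1500 m
robot under decel: 1.2500²/(2·3.0000) = 0.2604 m
person approaches 1.8000·(0.1200+0.4167) = 0.9660 m
C+Z_d+Z_r = 0.1500+0.0400+0.0600 = 0.2500 m
sum ≈ 0.1500+0.2604+0.9660+0.2500 ≈ 1.6264 m = S ✓

v_R_max = 5/4 m/s = 1.2500 m/s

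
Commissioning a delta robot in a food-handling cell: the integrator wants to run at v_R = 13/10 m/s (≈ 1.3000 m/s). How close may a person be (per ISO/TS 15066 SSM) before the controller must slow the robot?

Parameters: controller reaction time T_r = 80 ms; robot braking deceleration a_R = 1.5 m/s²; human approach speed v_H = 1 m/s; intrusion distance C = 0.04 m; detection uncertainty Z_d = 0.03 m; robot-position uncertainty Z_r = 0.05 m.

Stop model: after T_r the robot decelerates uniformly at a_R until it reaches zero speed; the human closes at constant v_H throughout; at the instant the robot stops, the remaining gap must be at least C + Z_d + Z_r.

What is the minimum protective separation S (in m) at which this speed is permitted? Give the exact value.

stop time T_s = (13/10)/(3/2) = 0.8667 s
robot in T_r: 1.3000·0.0800 = 0.1040 m
robot under decel: 1.3000²/(2·1.5000) = 0.5633 m
human closes 1.0000·0.9467 = 0.9467 m
residual clearance needed = 0.0400+0.0300+0.0500 = 0.1200 m
S_min ≈ 0.1040+0.5633+0.9467+0.1200  ⇒  S_min = 867/500 m

S_min = 867/500 m = 1.7340 m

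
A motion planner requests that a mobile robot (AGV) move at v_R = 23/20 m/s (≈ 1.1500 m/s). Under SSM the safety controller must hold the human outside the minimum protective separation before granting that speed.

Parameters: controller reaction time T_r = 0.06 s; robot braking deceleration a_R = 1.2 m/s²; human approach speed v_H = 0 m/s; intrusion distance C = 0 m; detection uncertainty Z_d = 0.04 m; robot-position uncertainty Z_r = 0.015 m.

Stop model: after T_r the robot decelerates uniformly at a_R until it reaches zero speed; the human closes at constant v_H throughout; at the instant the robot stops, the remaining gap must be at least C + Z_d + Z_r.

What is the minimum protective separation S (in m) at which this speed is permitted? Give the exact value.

S_min = 16201/24000 m = 0.6750 m

braking lasts T_s = (23/20)/(6/5) = 0.9583 s
reaction-phase robot travel = 1.1500·0.0600 = 0.0690 m
robot covers 1.1500·0.9583 − ½·1.2000·0.9583² = 0.5510 m while stopping
human over T_r+T_s: 0.0000·(0.0600+0.9583) = 0.0000 m
residual clearance needed = 0.0000+0.0400+0.0150 = 0.0550 m
S_min ≈ 0.0690+0.5510+0.0000+0.0550  ⇒  S_min = 16201/24000 m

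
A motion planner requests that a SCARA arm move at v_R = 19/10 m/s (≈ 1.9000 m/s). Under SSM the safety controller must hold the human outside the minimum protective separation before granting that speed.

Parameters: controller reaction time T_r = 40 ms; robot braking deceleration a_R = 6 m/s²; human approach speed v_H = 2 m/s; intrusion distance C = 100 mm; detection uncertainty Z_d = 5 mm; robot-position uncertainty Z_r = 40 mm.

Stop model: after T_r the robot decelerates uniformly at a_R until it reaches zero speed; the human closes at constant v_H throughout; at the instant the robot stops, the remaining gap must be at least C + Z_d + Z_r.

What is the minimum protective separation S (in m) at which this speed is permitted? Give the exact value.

T_s = v_R/a_R = (19/10)/6 = 0.3167 s
reaction-phase robot travel = 1.9000·0.0400 = 0.0760 m
robot under decel: 1.9000²/(2·6.0000) = 0.3008 m
human over T_r+T_s: 2.0000·(0.0400+0.3167) = 0.7133 m
residual clearance needed = 0.1000+0.0050+0.0400 = 0.1450 m
S_min ≈ 0.0760+0.3008+0.7133+0.1450  ⇒  S_min = 7411/6000 m

S_min = 7411/6000 m = 1.2352 m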